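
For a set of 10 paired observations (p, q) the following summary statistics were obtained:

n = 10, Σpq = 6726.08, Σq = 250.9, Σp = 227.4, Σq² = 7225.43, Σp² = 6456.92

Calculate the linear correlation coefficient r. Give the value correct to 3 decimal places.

0.933

r = (nΣpq − ΣpΣq) / √[(nΣp² − (Σp)²)(nΣq² − (Σq)²)]
Numerator: 10×6726.08 − 227.4×250.9 = 10206.14
Denominator: √[(64569.2 − 51710.76)(72254.3 − 62950.81)] = √[12858.44 × 9303.49] = 10937.4754
r = 10206.14 / 10937.4754 ≈ 0.933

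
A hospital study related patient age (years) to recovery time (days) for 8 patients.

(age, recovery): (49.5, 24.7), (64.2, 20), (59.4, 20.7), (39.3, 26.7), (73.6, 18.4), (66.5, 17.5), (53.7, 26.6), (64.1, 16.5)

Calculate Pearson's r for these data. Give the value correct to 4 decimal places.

-0.8649

n = 8, Σx = 470.3, Σy = 171.1, Σx² = 28476.45, Σy² = 3776.09, Σxy = 9789.6
nΣxy − ΣxΣy = 78316.8 − 80468.33 = -2151.53
nΣx² − (Σx)² = 227811.6 − 221182.09 = 6629.51; nΣy² − (Σy)² = 30208.72 − 29275.21 = 933.51
r = -2151.53 / √(6629.51 × 933.51) = -2151.53 / 2487.7126 ≈ -0.8649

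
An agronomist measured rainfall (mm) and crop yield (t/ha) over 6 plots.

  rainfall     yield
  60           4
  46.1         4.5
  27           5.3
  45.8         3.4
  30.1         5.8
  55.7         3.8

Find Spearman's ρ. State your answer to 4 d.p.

Rank rainfall: 6, 4, 1, 3, 2, 5
Rank yield: 3, 4, 5, 1, 6, 2
d = rank(rainfall) − rank(yield): 3, 0, -4, 2, -4, 3; Σd² = 54
ρ = 1 − 6Σd² / [n(n²−1)] = 1 − 6×54 / (6×35) = 1 − 324/210 ≈ -0.5429

-0.5429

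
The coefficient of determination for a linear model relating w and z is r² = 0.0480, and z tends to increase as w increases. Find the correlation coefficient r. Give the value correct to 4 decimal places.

|r| = √0.0480 = 0.2191
The association is positive, so r = 0.2191.

0.2191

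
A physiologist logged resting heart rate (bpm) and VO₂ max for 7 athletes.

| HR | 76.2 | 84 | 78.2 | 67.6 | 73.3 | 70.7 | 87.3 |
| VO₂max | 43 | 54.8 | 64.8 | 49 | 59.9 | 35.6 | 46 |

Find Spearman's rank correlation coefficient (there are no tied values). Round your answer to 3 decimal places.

Rank HR: 4, 6, 5, 1, 3, 2, 7
Rank VO₂max: 2, 5, 7, 4, 6, 1, 3
d = rank(HR) − rank(VO₂max): 2, 1, -2, -3, -3, 1, 4; Σd² = 44
ρ = 1 − 6Σd² / [n(n²−1)] = 1 − 6×44 / (7×48) = 1 − 264/336 ≈ 0.214

0.214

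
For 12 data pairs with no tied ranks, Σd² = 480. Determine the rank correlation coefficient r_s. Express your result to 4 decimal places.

ρ = 1 − 6Σd² / [n(n²−1)] = 1 − 6×480 / (12×143)
  = 1 − 2880/1716 = 1 − 1.67832 ≈ -0.6783

-0.6783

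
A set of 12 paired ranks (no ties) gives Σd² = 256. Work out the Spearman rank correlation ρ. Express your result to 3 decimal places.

0.105

ρ = 1 − 6Σd² / [n(n²−1)] = 1 − 6×256 / (12×143)
  = 1 − 1536/1716 = 1 − 0.8951 ≈ 0.105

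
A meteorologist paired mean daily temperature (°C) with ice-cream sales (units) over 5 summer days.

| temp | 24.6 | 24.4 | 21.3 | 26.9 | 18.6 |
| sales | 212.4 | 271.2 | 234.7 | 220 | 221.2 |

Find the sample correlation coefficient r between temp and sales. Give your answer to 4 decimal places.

0.0652

n = 5, Σx = 115.8, Σy = 1159.5, Σx² = 2723.78, Σy² = 271076.73, Σxy = 26873.75
nΣxy − ΣxΣy = 134368.75 − 134270.1 = 98.65
nΣx² − (Σx)² = 13618.9 − 13409.64 = 209.26; nΣy² − (Σy)² = 1355383.65 − 1344440.25 = 10943.4
r = 98.65 / √(209.26 × 10943.4) = 98.65 / 1513.2798 ≈ 0.0652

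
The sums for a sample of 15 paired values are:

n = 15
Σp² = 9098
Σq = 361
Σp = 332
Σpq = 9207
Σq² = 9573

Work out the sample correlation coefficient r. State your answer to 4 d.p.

0.9779

r = (nΣpq − ΣpΣq) / √[(nΣp² − (Σp)²)(nΣq² − (Σq)²)]
Numerator: 15×9207 − 332×361 = 18253
Denominator: √[(136470 − 110224)(143595 − 130321)] = √[26246 × 13274] = 18665.1923
r = 18253 / 18665.1923 ≈ 0.9779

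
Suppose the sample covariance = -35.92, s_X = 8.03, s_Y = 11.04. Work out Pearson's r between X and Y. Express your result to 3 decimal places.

r = Cov(X,Y) / (s_X · s_Y) = -35.92 / (8.03 × 11.04)
  = -35.92 / 88.6512 ≈ -0.405

-0.405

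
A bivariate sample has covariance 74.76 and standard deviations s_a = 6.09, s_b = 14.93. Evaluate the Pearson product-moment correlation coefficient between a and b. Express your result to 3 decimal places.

0.822

r = Cov(a,b) / (s_a · s_b) = 74.76 / (6.09 × 14.93)
  = 74.76 / 90.9237 ≈ 0.822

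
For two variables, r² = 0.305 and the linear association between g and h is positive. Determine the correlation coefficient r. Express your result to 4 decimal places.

0.5523

|r| = √0.305 = 0.5523
The association is positive, so r = 0.5523.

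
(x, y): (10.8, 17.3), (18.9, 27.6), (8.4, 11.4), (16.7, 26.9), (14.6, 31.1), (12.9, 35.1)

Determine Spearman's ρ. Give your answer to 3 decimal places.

Rank x: 2, 6, 1, 5, 4, 3
Rank y: 2, 4, 1, 3, 5, 6
d = rank(x) − rank(y): 0, 2, 0, 2, -1, -3; Σd² = 18
ρ = 1 − 6Σd² / [n(n²−1)] = 1 − 6×18 / (6×35) = 1 − 108/210 ≈ 0.486

0.486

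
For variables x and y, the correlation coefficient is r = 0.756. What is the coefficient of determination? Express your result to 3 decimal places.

0.572

r² = (0.756)² = 0.572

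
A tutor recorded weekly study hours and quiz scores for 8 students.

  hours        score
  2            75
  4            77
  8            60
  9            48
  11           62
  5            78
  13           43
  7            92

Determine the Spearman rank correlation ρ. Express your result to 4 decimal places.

-0.6905

Rank hours: 1, 2, 5, 6, 7, 3, 8, 4
Rank score: 5, 6, 3, 2, 4, 7, 1, 8
d = rank(hours) − rank(score): -4, -4, 2, 4, 3, -4, 7, -4; Σd² = 142
ρ = 1 − 6Σd² / [n(n²−1)] = 1 − 6×142 / (8×63) = 1 − 852/504 ≈ -0.6905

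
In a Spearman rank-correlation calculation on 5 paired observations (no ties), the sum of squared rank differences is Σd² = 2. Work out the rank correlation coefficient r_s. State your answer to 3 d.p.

0.900

ρ = 1 − 6Σd² / [n(n²−1)] = 1 − 6×2 / (5×24)
  = 1 − 12/120 = 1 − 0.1000 ≈ 0.900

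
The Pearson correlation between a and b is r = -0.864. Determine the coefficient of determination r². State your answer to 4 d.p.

0.7465

r² = (-0.864)² = 0.7465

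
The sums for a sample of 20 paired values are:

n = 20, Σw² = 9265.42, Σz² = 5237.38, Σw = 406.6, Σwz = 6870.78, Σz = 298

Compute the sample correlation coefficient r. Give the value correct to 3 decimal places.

0.910

r = (nΣwz − ΣwΣz) / √[(nΣw² − (Σw)²)(nΣz² − (Σz)²)]
Numerator: 20×6870.78 − 406.6×298 = 16248.8
Denominator: √[(185308.4 − 165323.56)(104747.6 − 88804)] = √[19984.84 × 15943.6] = 17850.2183
r = 16248.8 / 17850.2183 ≈ 0.910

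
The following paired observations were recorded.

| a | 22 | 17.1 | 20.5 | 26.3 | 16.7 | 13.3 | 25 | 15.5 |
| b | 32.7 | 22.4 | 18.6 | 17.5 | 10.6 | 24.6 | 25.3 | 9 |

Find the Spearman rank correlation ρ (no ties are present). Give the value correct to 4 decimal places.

Rank a: 6, 4, 5, 8, 3, 1, 7, 2
Rank b: 8, 5, 4, 3, 2, 6, 7, 1
d = rank(a) − rank(b): -2, -1, 1, 5, 1, -5, 0, 1; Σd² = 58
ρ = 1 − 6Σd² / [n(n²−1)] = 1 − 6×58 / (8×63) = 1 − 348/504 ≈ 0.3095

0.3095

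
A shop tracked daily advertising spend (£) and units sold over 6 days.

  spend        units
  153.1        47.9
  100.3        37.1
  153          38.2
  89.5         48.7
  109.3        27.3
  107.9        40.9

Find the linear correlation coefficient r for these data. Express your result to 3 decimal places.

0.110

n = 6, Σx = 713.1, Σy = 240.1, Σx² = 88507.85, Σy² = 9919.85, Σxy = 28654.87
nΣxy − ΣxΣy = 171929.22 − 171215.31 = 713.91
nΣx² − (Σx)² = 531047.1 − 508511.61 = 22535.49; nΣy² − (Σy)² = 59519.1 − 57648.01 = 1871.09
r = 713.91 / √(22535.49 × 1871.09) = 713.91 / 6493.5299 ≈ 0.110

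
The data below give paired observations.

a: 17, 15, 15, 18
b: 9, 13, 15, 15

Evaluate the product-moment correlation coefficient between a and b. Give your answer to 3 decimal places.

n = 4, Σa = 65, Σb = 52, Σa² = 1063, Σb² = 700, Σab = 843
nΣab − ΣaΣb = 3372 − 3380 = -8
nΣa² − (Σa)² = 4252 − 4225 = 27; nΣb² − (Σb)² = 2800 − 2704 = 96
r = -8 / √(27 × 96) = -8 / 50.9117 ≈ -0.157

-0.157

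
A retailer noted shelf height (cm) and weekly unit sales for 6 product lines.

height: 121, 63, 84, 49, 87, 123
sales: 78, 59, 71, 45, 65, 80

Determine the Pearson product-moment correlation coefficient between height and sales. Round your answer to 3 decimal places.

0.951

n = 6, Σx = 527, Σy = 398, Σx² = 50765, Σy² = 27256, Σxy = 36819
nΣxy − ΣxΣy = 220914 − 209746 = 11168
nΣx² − (Σx)² = 304590 − 277729 = 26861; nΣy² − (Σy)² = 163536 − 158404 = 5132
r = 11168 / √(26861 × 5132) = 11168 / 11740.9817 ≈ 0.951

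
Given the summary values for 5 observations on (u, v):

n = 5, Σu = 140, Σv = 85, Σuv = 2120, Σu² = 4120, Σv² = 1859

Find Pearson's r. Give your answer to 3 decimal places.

-0.904

r = (nΣuv − ΣuΣv) / √[(nΣu² − (Σu)²)(nΣv² − (Σv)²)]
Numerator: 5×2120 − 140×85 = -1300
Denominator: √[(20600 − 19600)(9295 − 7225)] = √[1000 × 2070] = 1438.7495
r = -1300 / 1438.7495 ≈ -0.904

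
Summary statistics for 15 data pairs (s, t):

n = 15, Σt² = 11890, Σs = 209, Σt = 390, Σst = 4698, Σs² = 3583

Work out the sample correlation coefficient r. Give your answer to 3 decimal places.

-0.679

r = (nΣst − ΣsΣt) / √[(nΣs² − (Σs)²)(nΣt² − (Σt)²)]
Numerator: 15×4698 − 209×390 = -11040
Denominator: √[(53745 − 43681)(178350 − 152100)] = √[10064 × 26250] = 16253.6150
r = -11040 / 16253.6150 ≈ -0.679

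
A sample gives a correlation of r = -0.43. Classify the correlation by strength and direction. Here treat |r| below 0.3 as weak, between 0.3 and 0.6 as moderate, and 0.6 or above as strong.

moderate negative

r = -0.43 < 0 so the relationship is negative.
|r| = 0.43, which falls in the moderate range.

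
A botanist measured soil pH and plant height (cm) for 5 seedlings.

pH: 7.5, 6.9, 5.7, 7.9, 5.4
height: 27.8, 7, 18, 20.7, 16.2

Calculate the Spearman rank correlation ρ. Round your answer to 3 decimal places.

0.600

Rank pH: 4, 3, 2, 5, 1
Rank height: 5, 1, 3, 4, 2
d = rank(pH) − rank(height): -1, 2, -1, 1, -1; Σd² = 8
ρ = 1 − 6Σd² / [n(n²−1)] = 1 − 6×8 / (5×24) = 1 − 48/120 ≈ 0.600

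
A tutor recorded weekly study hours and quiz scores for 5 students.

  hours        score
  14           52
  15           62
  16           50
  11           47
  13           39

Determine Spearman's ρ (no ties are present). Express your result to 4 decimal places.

0.6000

Rank hours: 3, 4, 5, 1, 2
Rank score: 4, 5, 3, 2, 1
d = rank(hours) − rank(score): -1, -1, 2, -1, 1; Σd² = 8
ρ = 1 − 6Σd² / [n(n²−1)] = 1 − 6×8 / (5×24) = 1 − 48/120 ≈ 0.6000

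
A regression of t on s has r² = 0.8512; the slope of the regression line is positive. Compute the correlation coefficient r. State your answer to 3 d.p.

|r| = √0.8512 = 0.923
The association is positive, so r = 0.923.

0.923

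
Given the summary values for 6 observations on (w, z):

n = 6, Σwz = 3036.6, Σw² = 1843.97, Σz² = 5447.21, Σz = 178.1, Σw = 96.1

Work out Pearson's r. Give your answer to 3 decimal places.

0.832

r = (nΣwz − ΣwΣz) / √[(nΣw² − (Σw)²)(nΣz² − (Σz)²)]
Numerator: 6×3036.6 − 96.1×178.1 = 1104.19
Denominator: √[(11063.82 − 9235.21)(32683.26 − 31719.61)] = √[1828.61 × 963.65] = 1327.4562
r = 1104.19 / 1327.4562 ≈ 0.832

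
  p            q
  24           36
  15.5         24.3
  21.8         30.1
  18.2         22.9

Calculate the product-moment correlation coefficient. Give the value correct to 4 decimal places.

0.9113

n = 4, Σp = 79.5, Σq = 113.3, Σp² = 1622.73, Σq² = 3316.91, Σpq = 2313.61
nΣpq − ΣpΣq = 9254.44 − 9007.35 = 247.09
nΣp² − (Σp)² = 6490.92 − 6320.25 = 170.67; nΣq² − (Σq)² = 13267.64 − 12836.89 = 430.75
r = 247.09 / √(170.67 × 430.75) = 247.09 / 271.1385 ≈ 0.9113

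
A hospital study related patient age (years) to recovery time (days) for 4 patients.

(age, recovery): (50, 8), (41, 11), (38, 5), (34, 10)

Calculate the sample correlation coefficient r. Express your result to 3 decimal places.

n = 4, Σx = 163, Σy = 34, Σx² = 6781, Σy² = 310, Σxy = 1381
nΣxy − ΣxΣy = 5524 − 5542 = -18
nΣx² − (Σx)² = 27124 − 26569 = 555; nΣy² − (Σy)² = 1240 − 1156 = 84
r = -18 / √(555 × 84) = -18 / 215.9167 ≈ -0.083

-0.083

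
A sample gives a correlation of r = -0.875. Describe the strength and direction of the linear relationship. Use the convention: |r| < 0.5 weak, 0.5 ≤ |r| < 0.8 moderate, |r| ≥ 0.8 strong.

strong negative

r = -0.875 < 0 so the relationship is negative.
|r| = 0.875, which falls in the strong range.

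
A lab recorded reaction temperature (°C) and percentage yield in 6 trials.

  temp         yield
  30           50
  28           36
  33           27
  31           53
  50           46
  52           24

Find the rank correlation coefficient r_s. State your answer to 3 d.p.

-0.486

Rank temp: 2, 1, 4, 3, 5, 6
Rank yield: 5, 3, 2, 6, 4, 1
d = rank(temp) − rank(yield): -3, -2, 2, -3, 1, 5; Σd² = 52
ρ = 1 − 6Σd² / [n(n²−1)] = 1 − 6×52 / (6×35) = 1 − 312/210 ≈ -0.486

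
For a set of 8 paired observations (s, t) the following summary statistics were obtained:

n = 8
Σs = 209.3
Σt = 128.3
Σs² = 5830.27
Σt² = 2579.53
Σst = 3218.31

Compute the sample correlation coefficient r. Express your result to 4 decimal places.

r = (nΣst − ΣsΣt) / √[(nΣs² − (Σs)²)(nΣt² − (Σt)²)]
Numerator: 8×3218.31 − 209.3×128.3 = -1106.71
Denominator: √[(46642.16 − 43806.49)(20636.24 − 16460.89)] = √[2835.67 × 4175.35] = 3440.9177
r = -1106.71 / 3440.9177 ≈ -0.3216

-0.3216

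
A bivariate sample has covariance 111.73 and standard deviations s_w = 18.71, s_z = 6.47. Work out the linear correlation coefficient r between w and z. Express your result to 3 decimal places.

0.923

r = Cov(w,z) / (s_w · s_z) = 111.73 / (18.71 × 6.47)
  = 111.73 / 121.0537 ≈ 0.923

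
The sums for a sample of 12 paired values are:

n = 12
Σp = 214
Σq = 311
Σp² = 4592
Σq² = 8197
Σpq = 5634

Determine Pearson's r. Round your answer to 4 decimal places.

r = (nΣpq − ΣpΣq) / √[(nΣp² − (Σp)²)(nΣq² − (Σq)²)]
Numerator: 12×5634 − 214×311 = 1054
Denominator: √[(55104 − 45796)(98364 − 96721)] = √[9308 × 1643] = 3910.6322
r = 1054 / 3910.6322 ≈ 0.2695

0.2695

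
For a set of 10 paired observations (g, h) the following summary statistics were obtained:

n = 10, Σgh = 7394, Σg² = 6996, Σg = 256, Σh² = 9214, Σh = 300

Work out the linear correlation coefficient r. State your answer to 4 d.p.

-0.9295

r = (nΣgh − ΣgΣh) / √[(nΣg² − (Σg)²)(nΣh² − (Σh)²)]
Numerator: 10×7394 − 256×300 = -2860
Denominator: √[(69960 − 65536)(92140 − 90000)] = √[4424 × 2140] = 3076.9075
r = -2860 / 3076.9075 ≈ -0.9295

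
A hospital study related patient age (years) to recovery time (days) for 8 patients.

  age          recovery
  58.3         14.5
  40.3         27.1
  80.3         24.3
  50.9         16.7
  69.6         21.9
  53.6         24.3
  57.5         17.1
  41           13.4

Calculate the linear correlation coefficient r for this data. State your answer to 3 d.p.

n = 8, Σx = 451.5, Σy = 159.3, Σx² = 26766.25, Σy² = 3356.11, Σxy = 9098.17
nΣxy − ΣxΣy = 72785.36 − 71923.95 = 861.41
nΣx² − (Σx)² = 214130 − 203852.25 = 10277.75; nΣy² − (Σy)² = 26848.88 − 25376.49 = 1472.39
r = 861.41 / √(10277.75 × 1472.39) = 861.41 / 3890.0972 ≈ 0.221

0.221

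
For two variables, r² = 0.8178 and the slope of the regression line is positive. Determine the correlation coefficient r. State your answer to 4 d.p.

0.9043

|r| = √0.8178 = 0.9043
The association is positive, so r = 0.9043.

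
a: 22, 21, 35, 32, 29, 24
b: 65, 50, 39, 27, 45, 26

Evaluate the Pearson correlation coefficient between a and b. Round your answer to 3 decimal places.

-0.493

n = 6, Σa = 163, Σb = 252, Σa² = 4591, Σb² = 11676, Σab = 6638
nΣab − ΣaΣb = 39828 − 41076 = -1248
nΣa² − (Σa)² = 27546 − 26569 = 977; nΣb² − (Σb)² = 70056 − 63504 = 6552
r = -1248 / √(977 × 6552) = -1248 / 2530.0798 ≈ -0.493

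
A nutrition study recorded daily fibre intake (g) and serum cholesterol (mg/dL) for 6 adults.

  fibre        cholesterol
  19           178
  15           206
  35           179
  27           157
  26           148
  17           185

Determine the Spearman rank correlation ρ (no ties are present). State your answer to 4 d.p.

-0.6000

Rank fibre: 3, 1, 6, 5, 4, 2
Rank cholesterol: 3, 6, 4, 2, 1, 5
d = rank(fibre) − rank(cholesterol): 0, -5, 2, 3, 3, -3; Σd² = 56
ρ = 1 − 6Σd² / [n(n²−1)] = 1 − 6×56 / (6×35) = 1 − 336/210 ≈ -0.6000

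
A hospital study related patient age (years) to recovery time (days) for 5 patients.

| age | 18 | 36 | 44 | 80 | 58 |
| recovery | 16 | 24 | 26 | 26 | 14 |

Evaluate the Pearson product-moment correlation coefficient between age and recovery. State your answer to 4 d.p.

n = 5, Σx = 236, Σy = 106, Σx² = 13320, Σy² = 2380, Σxy = 5188
nΣxy − ΣxΣy = 25940 − 25016 = 924
nΣx² − (Σx)² = 66600 − 55696 = 10904; nΣy² − (Σy)² = 11900 − 11236 = 664
r = 924 / √(10904 × 664) = 924 / 2690.7724 ≈ 0.3434

0.3434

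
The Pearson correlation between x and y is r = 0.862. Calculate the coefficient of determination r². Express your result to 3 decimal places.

r² = (0.862)² = 0.743

0.743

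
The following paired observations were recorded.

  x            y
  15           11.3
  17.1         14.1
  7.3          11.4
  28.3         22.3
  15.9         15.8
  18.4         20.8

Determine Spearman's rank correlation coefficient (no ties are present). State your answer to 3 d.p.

Rank x: 2, 4, 1, 6, 3, 5
Rank y: 1, 3, 2, 6, 4, 5
d = rank(x) − rank(y): 1, 1, -1, 0, -1, 0; Σd² = 4
ρ = 1 − 6Σd² / [n(n²−1)] = 1 − 6×4 / (6×35) = 1 − 24/210 ≈ 0.886

0.886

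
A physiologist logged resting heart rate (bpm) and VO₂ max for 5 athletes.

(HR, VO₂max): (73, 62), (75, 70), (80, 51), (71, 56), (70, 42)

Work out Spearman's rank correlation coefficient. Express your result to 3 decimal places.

Rank HR: 3, 4, 5, 2, 1
Rank VO₂max: 4, 5, 2, 3, 1
d = rank(HR) − rank(VO₂max): -1, -1, 3, -1, 0; Σd² = 12
ρ = 1 − 6Σd² / [n(n²−1)] = 1 − 6×12 / (5×24) = 1 − 72/120 ≈ 0.400

0.400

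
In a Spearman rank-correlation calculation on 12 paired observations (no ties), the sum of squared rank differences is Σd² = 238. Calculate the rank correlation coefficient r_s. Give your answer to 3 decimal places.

0.168

ρ = 1 − 6Σd² / [n(n²−1)] = 1 − 6×238 / (12×143)
  = 1 − 1428/1716 = 1 − 0.8322 ≈ 0.168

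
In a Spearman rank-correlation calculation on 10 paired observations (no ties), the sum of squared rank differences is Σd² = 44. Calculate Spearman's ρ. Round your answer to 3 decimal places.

ρ = 1 − 6Σd² / [n(n²−1)] = 1 − 6×44 / (10×99)
  = 1 − 264/990 = 1 − 0.2667 ≈ 0.733

0.733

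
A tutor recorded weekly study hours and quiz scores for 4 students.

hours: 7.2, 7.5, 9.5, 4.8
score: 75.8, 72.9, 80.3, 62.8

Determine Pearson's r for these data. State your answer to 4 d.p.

n = 4, Σx = 29, Σy = 291.8, Σx² = 221.38, Σy² = 21451.98, Σxy = 2156.8
nΣxy − ΣxΣy = 8627.2 − 8462.2 = 165
nΣx² − (Σx)² = 885.52 − 841 = 44.52; nΣy² − (Σy)² = 85807.92 − 85147.24 = 660.68
r = 165 / √(44.52 × 660.68) = 165 / 171.5036 ≈ 0.9621

0.9621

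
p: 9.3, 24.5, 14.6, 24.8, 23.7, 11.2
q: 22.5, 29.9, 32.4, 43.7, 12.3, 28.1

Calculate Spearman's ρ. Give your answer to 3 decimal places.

0.543

Rank p: 1, 5, 3, 6, 4, 2
Rank q: 2, 4, 5, 6, 1, 3
d = rank(p) − rank(q): -1, 1, -2, 0, 3, -1; Σd² = 16
ρ = 1 − 6Σd² / [n(n²−1)] = 1 − 6×16 / (6×35) = 1 − 96/210 ≈ 0.543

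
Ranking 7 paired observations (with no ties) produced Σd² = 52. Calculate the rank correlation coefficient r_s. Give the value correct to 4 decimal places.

0.0714

ρ = 1 − 6Σd² / [n(n²−1)] = 1 − 6×52 / (7×48)
  = 1 − 312/336 = 1 − 0.92857 ≈ 0.0714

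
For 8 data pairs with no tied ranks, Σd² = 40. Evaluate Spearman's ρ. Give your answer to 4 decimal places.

0.5238

ρ = 1 − 6Σd² / [n(n²−1)] = 1 − 6×40 / (8×63)
  = 1 − 240/504 = 1 − 0.47619 ≈ 0.5238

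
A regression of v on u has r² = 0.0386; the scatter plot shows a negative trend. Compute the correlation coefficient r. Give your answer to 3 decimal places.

|r| = √0.0386 = 0.196
The association is negative, so r = −0.196.

-0.196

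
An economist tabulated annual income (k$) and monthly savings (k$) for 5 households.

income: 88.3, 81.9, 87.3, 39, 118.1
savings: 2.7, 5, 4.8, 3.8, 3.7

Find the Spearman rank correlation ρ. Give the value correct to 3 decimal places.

Rank income: 4, 2, 3, 1, 5
Rank savings: 1, 5, 4, 3, 2
d = rank(income) − rank(savings): 3, -3, -1, -2, 3; Σd² = 32
ρ = 1 − 6Σd² / [n(n²−1)] = 1 − 6×32 / (5×24) = 1 − 192/120 ≈ -0.600

-0.600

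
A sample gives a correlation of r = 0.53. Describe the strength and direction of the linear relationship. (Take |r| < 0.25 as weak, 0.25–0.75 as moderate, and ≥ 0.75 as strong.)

moderate positive

r = 0.53 > 0 so the relationship is positive.
|r| = 0.53, which falls in the moderate range.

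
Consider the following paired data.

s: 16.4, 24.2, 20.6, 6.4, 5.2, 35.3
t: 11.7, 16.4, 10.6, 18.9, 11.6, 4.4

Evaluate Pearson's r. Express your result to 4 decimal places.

-0.6380

n = 6, Σs = 108.1, Σt = 73.6, Σs² = 2593.05, Σt² = 1029.34, Σst = 1143.72
nΣst − ΣsΣt = 6862.32 − 7956.16 = -1093.84
nΣs² − (Σs)² = 15558.3 − 11685.61 = 3872.69; nΣt² − (Σt)² = 6176.04 − 5416.96 = 759.08
r = -1093.84 / √(3872.69 × 759.08) = -1093.84 / 1714.5499 ≈ -0.6380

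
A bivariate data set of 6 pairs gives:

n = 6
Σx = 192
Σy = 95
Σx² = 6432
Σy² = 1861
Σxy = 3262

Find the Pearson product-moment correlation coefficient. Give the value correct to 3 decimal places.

r = (nΣxy − ΣxΣy) / √[(nΣx² − (Σx)²)(nΣy² − (Σy)²)]
Numerator: 6×3262 − 192×95 = 1332
Denominator: √[(38592 − 36864)(11166 − 9025)] = √[1728 × 2141] = 1923.4469
r = 1332 / 1923.4469 ≈ 0.693

0.693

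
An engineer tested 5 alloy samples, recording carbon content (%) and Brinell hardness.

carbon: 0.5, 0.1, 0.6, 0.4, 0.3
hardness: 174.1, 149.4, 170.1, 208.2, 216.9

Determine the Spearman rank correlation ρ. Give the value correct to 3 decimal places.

Rank carbon: 4, 1, 5, 3, 2
Rank hardness: 3, 1, 2, 4, 5
d = rank(carbon) − rank(hardness): 1, 0, 3, -1, -3; Σd² = 20
ρ = 1 − 6Σd² / [n(n²−1)] = 1 − 6×20 / (5×24) = 1 − 120/120 ≈ 0.000

0.000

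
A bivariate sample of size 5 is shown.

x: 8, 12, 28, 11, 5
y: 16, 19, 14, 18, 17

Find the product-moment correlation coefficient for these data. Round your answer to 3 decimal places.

-0.643

n = 5, Σx = 64, Σy = 84, Σx² = 1138, Σy² = 1426, Σxy = 1031
nΣxy − ΣxΣy = 5155 − 5376 = -221
nΣx² − (Σx)² = 5690 − 4096 = 1594; nΣy² − (Σy)² = 7130 − 7056 = 74
r = -221 / √(1594 × 74) = -221 / 343.4472 ≈ -0.643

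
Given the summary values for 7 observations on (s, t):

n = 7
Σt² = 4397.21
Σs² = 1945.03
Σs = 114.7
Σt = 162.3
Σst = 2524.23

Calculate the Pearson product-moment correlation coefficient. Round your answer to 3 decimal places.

-0.663

r = (nΣst − ΣsΣt) / √[(nΣs² − (Σs)²)(nΣt² − (Σt)²)]
Numerator: 7×2524.23 − 114.7×162.3 = -946.2
Denominator: √[(13615.21 − 13156.09)(30780.47 − 26341.29)] = √[459.12 × 4439.18] = 1427.6261
r = -946.2 / 1427.6261 ≈ -0.663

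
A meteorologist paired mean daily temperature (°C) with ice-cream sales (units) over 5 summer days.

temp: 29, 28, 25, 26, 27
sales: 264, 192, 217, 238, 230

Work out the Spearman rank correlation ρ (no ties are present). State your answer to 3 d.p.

Rank temp: 5, 4, 1, 2, 3
Rank sales: 5, 1, 2, 4, 3
d = rank(temp) − rank(sales): 0, 3, -1, -2, 0; Σd² = 14
ρ = 1 − 6Σd² / [n(n²−1)] = 1 − 6×14 / (5×24) = 1 − 84/120 ≈ 0.300

0.300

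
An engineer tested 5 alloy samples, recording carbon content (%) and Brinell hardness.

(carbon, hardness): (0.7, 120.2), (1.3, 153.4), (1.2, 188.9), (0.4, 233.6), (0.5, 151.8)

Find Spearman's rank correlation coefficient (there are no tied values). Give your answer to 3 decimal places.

Rank carbon: 3, 5, 4, 1, 2
Rank hardness: 1, 3, 4, 5, 2
d = rank(carbon) − rank(hardness): 2, 2, 0, -4, 0; Σd² = 24
ρ = 1 − 6Σd² / [n(n²−1)] = 1 − 6×24 / (5×24) = 1 − 144/120 ≈ -0.200

-0.200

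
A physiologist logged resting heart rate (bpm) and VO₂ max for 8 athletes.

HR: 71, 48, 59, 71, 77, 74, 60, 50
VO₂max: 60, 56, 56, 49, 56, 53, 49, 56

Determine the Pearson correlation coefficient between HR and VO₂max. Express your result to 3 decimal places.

-0.089

n = 8, Σx = 510, Σy = 435, Σx² = 33372, Σy² = 23755, Σxy = 27705
nΣxy − ΣxΣy = 221640 − 221850 = -210
nΣx² − (Σx)² = 266976 − 260100 = 6876; nΣy² − (Σy)² = 190040 − 189225 = 815
r = -210 / √(6876 × 815) = -210 / 2367.2642 ≈ -0.089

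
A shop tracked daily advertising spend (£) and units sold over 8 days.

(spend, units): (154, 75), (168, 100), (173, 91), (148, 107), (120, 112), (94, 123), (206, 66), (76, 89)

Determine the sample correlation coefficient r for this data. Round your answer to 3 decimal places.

n = 8, Σx = 1139, Σy = 763, Σx² = 175221, Σy² = 75305, Σxy = 105291
nΣxy − ΣxΣy = 842328 − 869057 = -26729
nΣx² − (Σx)² = 1401768 − 1297321 = 104447; nΣy² − (Σy)² = 602440 − 582169 = 20271
r = -26729 / √(104447 × 20271) = -26729 / 46013.5321 ≈ -0.581

-0.581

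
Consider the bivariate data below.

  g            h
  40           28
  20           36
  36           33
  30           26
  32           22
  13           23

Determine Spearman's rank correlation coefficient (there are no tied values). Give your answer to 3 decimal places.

0.143

Rank g: 6, 2, 5, 3, 4, 1
Rank h: 4, 6, 5, 3, 1, 2
d = rank(g) − rank(h): 2, -4, 0, 0, 3, -1; Σd² = 30
ρ = 1 − 6Σd² / [n(n²−1)] = 1 − 6×30 / (6×35) = 1 − 180/210 ≈ 0.143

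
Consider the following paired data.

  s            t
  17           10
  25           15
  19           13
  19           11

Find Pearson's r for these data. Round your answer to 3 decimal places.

n = 4, Σs = 80, Σt = 49, Σs² = 1636, Σt² = 615, Σst = 1001
nΣst − ΣsΣt = 4004 − 3920 = 84
nΣs² − (Σs)² = 6544 − 6400 = 144; nΣt² − (Σt)² = 2460 − 2401 = 59
r = 84 / √(144 × 59) = 84 / 92.1737 ≈ 0.911

0.911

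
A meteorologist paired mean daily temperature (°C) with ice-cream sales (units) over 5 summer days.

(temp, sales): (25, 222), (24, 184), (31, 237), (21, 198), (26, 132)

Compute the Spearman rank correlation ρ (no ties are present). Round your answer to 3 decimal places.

0.300

Rank temp: 3, 2, 5, 1, 4
Rank sales: 4, 2, 5, 3, 1
d = rank(temp) − rank(sales): -1, 0, 0, -2, 3; Σd² = 14
ρ = 1 − 6Σd² / [n(n²−1)] = 1 − 6×14 / (5×24) = 1 − 84/120 ≈ 0.300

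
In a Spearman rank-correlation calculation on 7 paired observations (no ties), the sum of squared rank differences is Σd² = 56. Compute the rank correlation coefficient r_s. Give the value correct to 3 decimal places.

0.000

ρ = 1 − 6Σd² / [n(n²−1)] = 1 − 6×56 / (7×48)
  = 1 − 336/336 = 1 − 1.0000 ≈ 0.000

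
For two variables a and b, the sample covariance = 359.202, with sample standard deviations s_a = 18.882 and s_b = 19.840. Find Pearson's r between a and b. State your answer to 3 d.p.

0.959

r = Cov(a,b) / (s_a · s_b) = 359.202 / (18.882 × 19.840)
  = 359.202 / 374.6189 ≈ 0.959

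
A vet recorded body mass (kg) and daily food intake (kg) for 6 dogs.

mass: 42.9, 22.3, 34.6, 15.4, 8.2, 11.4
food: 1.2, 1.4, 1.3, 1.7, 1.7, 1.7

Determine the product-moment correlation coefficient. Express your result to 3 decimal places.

n = 6, Σx = 134.8, Σy = 9, Σx² = 3969.22, Σy² = 13.76, Σxy = 187.18
nΣxy − ΣxΣy = 1123.08 − 1213.2 = -90.12
nΣx² − (Σx)² = 23815.32 − 18171.04 = 5644.28; nΣy² − (Σy)² = 82.56 − 81 = 1.56
r = -90.12 / √(5644.28 × 1.56) = -90.12 / 93.8354 ≈ -0.960

-0.960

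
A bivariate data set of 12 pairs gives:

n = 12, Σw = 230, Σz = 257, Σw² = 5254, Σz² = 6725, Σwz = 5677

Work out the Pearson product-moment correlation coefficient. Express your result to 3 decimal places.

0.739

r = (nΣwz − ΣwΣz) / √[(nΣw² − (Σw)²)(nΣz² − (Σz)²)]
Numerator: 12×5677 − 230×257 = 9014
Denominator: √[(63048 − 52900)(80700 − 66049)] = √[10148 × 14651] = 12193.3731
r = 9014 / 12193.3731 ≈ 0.739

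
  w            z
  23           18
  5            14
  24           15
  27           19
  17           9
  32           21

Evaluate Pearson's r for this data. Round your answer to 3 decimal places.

n = 6, Σw = 128, Σz = 96, Σw² = 3172, Σz² = 1628, Σwz = 2182
nΣwz − ΣwΣz = 13092 − 12288 = 804
nΣw² − (Σw)² = 19032 − 16384 = 2648; nΣz² − (Σz)² = 9768 − 9216 = 552
r = 804 / √(2648 × 552) = 804 / 1209.0062 ≈ 0.665

0.665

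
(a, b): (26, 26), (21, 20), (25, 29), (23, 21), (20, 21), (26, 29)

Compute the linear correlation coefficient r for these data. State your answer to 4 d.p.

n = 6, Σa = 141, Σb = 146, Σa² = 3347, Σb² = 3640, Σab = 3478
nΣab − ΣaΣb = 20868 − 20586 = 282
nΣa² − (Σa)² = 20082 − 19881 = 201; nΣb² − (Σb)² = 21840 − 21316 = 524
r = 282 / √(201 × 524) = 282 / 324.5366 ≈ 0.8689

0.8689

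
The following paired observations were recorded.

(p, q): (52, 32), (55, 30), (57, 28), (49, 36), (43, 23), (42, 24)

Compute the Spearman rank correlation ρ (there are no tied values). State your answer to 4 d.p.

0.3714

Rank p: 4, 5, 6, 3, 2, 1
Rank q: 5, 4, 3, 6, 1, 2
d = rank(p) − rank(q): -1, 1, 3, -3, 1, -1; Σd² = 22
ρ = 1 − 6Σd² / [n(n²−1)] = 1 − 6×22 / (6×35) = 1 − 132/210 ≈ 0.3714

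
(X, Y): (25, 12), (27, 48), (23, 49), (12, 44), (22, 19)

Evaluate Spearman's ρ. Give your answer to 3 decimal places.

0.100

Rank X: 4, 5, 3, 1, 2
Rank Y: 1, 4, 5, 3, 2
d = rank(X) − rank(Y): 3, 1, -2, -2, 0; Σd² = 18
ρ = 1 − 6Σd² / [n(n²−1)] = 1 − 6×18 / (5×24) = 1 − 108/120 ≈ 0.100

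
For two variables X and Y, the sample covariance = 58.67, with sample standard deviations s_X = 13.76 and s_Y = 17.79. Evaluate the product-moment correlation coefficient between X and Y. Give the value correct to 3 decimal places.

0.240

r = Cov(X,Y) / (s_X · s_Y) = 58.67 / (13.76 × 17.79)
  = 58.67 / 244.7904 ≈ 0.240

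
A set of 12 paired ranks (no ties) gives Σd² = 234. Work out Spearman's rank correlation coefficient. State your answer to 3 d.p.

ρ = 1 − 6Σd² / [n(n²−1)] = 1 − 6×234 / (12×143)
  = 1 − 1404/1716 = 1 − 0.8182 ≈ 0.182

0.182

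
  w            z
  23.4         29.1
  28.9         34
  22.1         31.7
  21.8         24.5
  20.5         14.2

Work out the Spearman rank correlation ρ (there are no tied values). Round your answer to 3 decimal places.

Rank w: 4, 5, 3, 2, 1
Rank z: 3, 5, 4, 2, 1
d = rank(w) − rank(z): 1, 0, -1, 0, 0; Σd² = 2
ρ = 1 − 6Σd² / [n(n²−1)] = 1 − 6×2 / (5×24) = 1 − 12/120 ≈ 0.900

0.900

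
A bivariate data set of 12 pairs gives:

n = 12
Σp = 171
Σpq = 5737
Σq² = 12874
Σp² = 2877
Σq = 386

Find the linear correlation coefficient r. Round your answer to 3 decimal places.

0.527

r = (nΣpq − ΣpΣq) / √[(nΣp² − (Σp)²)(nΣq² − (Σq)²)]
Numerator: 12×5737 − 171×386 = 2838
Denominator: √[(34524 − 29241)(154488 − 148996)] = √[5283 × 5492] = 5386.4864
r = 2838 / 5386.4864 ≈ 0.527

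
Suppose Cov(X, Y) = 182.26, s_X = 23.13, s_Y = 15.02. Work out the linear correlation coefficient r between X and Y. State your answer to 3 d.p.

0.525

r = Cov(X,Y) / (s_X · s_Y) = 182.26 / (23.13 × 15.02)
  = 182.26 / 347.4126 ≈ 0.525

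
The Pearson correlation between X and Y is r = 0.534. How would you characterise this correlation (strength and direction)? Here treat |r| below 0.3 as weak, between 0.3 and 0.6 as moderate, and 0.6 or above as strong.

moderate positive

r = 0.534 > 0 so the relationship is positive.
|r| = 0.534, which falls in the moderate range.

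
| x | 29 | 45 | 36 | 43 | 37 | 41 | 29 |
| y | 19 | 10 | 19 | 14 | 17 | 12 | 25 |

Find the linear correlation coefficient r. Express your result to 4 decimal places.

n = 7, Σx = 260, Σy = 116, Σx² = 9902, Σy² = 2076, Σxy = 4133
nΣxy − ΣxΣy = 28931 − 30160 = -1229
nΣx² − (Σx)² = 69314 − 67600 = 1714; nΣy² − (Σy)² = 14532 − 13456 = 1076
r = -1229 / √(1714 × 1076) = -1229 / 1358.0368 ≈ -0.9050

-0.9050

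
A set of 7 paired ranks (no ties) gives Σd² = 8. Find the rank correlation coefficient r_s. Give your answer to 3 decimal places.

ρ = 1 − 6Σd² / [n(n²−1)] = 1 − 6×8 / (7×48)
  = 1 − 48/336 = 1 − 0.1429 ≈ 0.857

0.857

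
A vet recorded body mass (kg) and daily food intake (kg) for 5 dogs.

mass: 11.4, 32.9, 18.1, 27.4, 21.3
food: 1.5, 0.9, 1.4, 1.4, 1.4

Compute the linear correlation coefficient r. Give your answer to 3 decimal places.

n = 5, Σx = 111.1, Σy = 6.6, Σx² = 2744.43, Σy² = 8.94, Σxy = 140.23
nΣxy − ΣxΣy = 701.15 − 733.26 = -32.11
nΣx² − (Σx)² = 13722.15 − 12343.21 = 1378.94; nΣy² − (Σy)² = 44.7 − 43.56 = 1.14
r = -32.11 / √(1378.94 × 1.14) = -32.11 / 39.6483 ≈ -0.810

-0.810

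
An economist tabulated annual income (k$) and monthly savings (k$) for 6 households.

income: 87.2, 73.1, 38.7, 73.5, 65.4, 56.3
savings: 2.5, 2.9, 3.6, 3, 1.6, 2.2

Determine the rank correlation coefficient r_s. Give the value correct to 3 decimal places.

Rank income: 6, 4, 1, 5, 3, 2
Rank savings: 3, 4, 6, 5, 1, 2
d = rank(income) − rank(savings): 3, 0, -5, 0, 2, 0; Σd² = 38
ρ = 1 − 6Σd² / [n(n²−1)] = 1 − 6×38 / (6×35) = 1 − 228/210 ≈ -0.086

-0.086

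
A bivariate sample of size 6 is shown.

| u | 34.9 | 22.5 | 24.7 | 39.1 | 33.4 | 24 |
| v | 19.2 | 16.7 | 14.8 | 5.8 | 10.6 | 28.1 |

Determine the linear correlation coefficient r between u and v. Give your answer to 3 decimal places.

n = 6, Σu = 178.6, Σv = 95.2, Σu² = 5554.72, Σv² = 1802.18, Σuv = 2666.61
nΣuv − ΣuΣv = 15999.66 − 17002.72 = -1003.06
nΣu² − (Σu)² = 33328.32 − 31897.96 = 1430.36; nΣv² − (Σv)² = 10813.08 − 9063.04 = 1750.04
r = -1003.06 / √(1430.36 × 1750.04) = -1003.06 / 1582.1464 ≈ -0.634

-0.634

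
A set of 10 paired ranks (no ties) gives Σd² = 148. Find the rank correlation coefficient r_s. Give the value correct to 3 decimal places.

ρ = 1 − 6Σd² / [n(n²−1)] = 1 − 6×148 / (10×99)
  = 1 − 888/990 = 1 − 0.8970 ≈ 0.103

0.103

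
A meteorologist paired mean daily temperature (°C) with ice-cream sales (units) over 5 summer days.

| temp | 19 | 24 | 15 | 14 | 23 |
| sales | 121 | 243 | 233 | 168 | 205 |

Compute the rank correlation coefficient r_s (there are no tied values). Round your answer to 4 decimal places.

Rank temp: 3, 5, 2, 1, 4
Rank sales: 1, 5, 4, 2, 3
d = rank(temp) − rank(sales): 2, 0, -2, -1, 1; Σd² = 10
ρ = 1 − 6Σd² / [n(n²−1)] = 1 − 6×10 / (5×24) = 1 − 60/120 ≈ 0.5000

0.5000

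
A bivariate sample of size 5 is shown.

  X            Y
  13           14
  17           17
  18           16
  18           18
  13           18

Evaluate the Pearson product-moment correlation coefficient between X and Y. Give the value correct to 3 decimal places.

n = 5, ΣX = 79, ΣY = 83, ΣX² = 1275, ΣY² = 1389, ΣXY = 1317
nΣXY − ΣXΣY = 6585 − 6557 = 28
nΣX² − (ΣX)² = 6375 − 6241 = 134; nΣY² − (ΣY)² = 6945 − 6889 = 56
r = 28 / √(134 × 56) = 28 / 86.6256 ≈ 0.323

0.323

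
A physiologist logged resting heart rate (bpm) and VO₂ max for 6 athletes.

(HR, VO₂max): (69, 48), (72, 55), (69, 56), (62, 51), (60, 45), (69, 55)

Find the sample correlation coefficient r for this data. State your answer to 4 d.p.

0.7116

n = 6, Σx = 401, Σy = 310, Σx² = 26911, Σy² = 16116, Σxy = 20793
nΣxy − ΣxΣy = 124758 − 124310 = 448
nΣx² − (Σx)² = 161466 − 160801 = 665; nΣy² − (Σy)² = 96696 − 96100 = 596
r = 448 / √(665 × 596) = 448 / 629.5554 ≈ 0.7116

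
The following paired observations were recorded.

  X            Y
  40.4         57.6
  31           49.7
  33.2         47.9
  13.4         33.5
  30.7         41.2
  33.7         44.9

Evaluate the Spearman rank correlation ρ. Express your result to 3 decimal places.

0.771

Rank X: 6, 3, 4, 1, 2, 5
Rank Y: 6, 5, 4, 1, 2, 3
d = rank(X) − rank(Y): 0, -2, 0, 0, 0, 2; Σd² = 8
ρ = 1 − 6Σd² / [n(n²−1)] = 1 − 6×8 / (6×35) = 1 − 48/210 ≈ 0.771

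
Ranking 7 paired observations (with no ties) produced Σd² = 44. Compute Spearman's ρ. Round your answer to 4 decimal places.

0.2143

ρ = 1 − 6Σd² / [n(n²−1)] = 1 − 6×44 / (7×48)
  = 1 − 264/336 = 1 − 0.78571 ≈ 0.2143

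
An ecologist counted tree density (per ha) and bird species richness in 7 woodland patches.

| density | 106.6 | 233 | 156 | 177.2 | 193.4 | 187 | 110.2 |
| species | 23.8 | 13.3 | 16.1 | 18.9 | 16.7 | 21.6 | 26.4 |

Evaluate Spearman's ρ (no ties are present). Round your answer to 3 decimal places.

Rank density: 1, 7, 3, 4, 6, 5, 2
Rank species: 6, 1, 2, 4, 3, 5, 7
d = rank(density) − rank(species): -5, 6, 1, 0, 3, 0, -5; Σd² = 96
ρ = 1 − 6Σd² / [n(n²−1)] = 1 − 6×96 / (7×48) = 1 − 576/336 ≈ -0.714

-0.714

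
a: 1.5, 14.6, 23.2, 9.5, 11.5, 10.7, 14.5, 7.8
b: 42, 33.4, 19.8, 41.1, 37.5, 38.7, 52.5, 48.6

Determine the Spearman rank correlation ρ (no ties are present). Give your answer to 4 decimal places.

Rank a: 1, 7, 8, 3, 5, 4, 6, 2
Rank b: 6, 2, 1, 5, 3, 4, 8, 7
d = rank(a) − rank(b): -5, 5, 7, -2, 2, 0, -2, -5; Σd² = 136
ρ = 1 − 6Σd² / [n(n²−1)] = 1 − 6×136 / (8×63) = 1 − 816/504 ≈ -0.6190

-0.6190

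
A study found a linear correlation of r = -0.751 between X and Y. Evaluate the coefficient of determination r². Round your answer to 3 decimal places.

r² = (-0.751)² = 0.564

0.564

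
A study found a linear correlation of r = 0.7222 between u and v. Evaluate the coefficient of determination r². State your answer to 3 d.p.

0.522

r² = (0.7222)² = 0.522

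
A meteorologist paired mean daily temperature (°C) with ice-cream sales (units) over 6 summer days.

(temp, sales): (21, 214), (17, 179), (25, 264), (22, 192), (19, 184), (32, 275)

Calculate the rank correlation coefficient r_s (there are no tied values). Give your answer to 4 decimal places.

Rank temp: 3, 1, 5, 4, 2, 6
Rank sales: 4, 1, 5, 3, 2, 6
d = rank(temp) − rank(sales): -1, 0, 0, 1, 0, 0; Σd² = 2
ρ = 1 − 6Σd² / [n(n²−1)] = 1 − 6×2 / (6×35) = 1 − 12/210 ≈ 0.9429

0.9429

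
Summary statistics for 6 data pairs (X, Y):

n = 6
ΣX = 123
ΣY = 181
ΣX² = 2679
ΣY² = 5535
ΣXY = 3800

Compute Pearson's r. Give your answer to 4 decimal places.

r = (nΣXY − ΣXΣY) / √[(nΣX² − (ΣX)²)(nΣY² − (ΣY)²)]
Numerator: 6×3800 − 123×181 = 537
Denominator: √[(16074 − 15129)(33210 − 32761)] = √[945 × 449] = 651.3870
r = 537 / 651.3870 ≈ 0.8244

0.8244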